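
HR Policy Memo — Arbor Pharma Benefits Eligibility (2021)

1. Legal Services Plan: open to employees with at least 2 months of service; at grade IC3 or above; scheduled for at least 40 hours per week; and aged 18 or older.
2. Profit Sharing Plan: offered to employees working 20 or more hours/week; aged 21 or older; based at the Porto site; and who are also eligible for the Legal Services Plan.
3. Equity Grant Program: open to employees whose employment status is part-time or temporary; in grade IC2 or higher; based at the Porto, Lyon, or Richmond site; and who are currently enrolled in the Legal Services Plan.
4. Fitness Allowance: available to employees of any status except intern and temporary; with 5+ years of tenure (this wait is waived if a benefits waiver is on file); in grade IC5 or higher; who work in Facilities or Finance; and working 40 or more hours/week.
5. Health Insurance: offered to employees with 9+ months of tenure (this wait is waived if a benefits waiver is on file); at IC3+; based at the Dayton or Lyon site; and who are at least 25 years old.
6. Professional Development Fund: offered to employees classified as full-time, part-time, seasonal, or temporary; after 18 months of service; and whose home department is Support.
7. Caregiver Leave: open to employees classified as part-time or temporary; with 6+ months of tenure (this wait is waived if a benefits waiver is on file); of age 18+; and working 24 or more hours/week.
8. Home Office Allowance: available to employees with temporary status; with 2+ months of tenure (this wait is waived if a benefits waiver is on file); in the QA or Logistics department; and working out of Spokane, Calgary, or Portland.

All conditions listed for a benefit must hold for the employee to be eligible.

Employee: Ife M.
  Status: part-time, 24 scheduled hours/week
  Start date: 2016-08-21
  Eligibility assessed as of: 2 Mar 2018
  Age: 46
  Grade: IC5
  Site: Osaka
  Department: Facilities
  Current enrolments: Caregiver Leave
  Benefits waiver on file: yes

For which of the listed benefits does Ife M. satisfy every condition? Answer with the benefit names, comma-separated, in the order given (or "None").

Caregiver Leave

Service from 2016-08-21 to 2 Mar 2018: 558 days.
Legal Services Plan — service 558 days ≥ 2 months (≈60 days) ✓; grade IC5 ≥ IC3 ✓; 24 hrs/wk < 40 ✗ → not eligible.
Profit Sharing Plan — 24 hrs/wk ≥ 20 ✓; age 46 ≥ 21 ✓; site Osaka ✗ (not Porto) → not eligible.
Equity Grant Program — status part-time ✓; grade IC5 ≥ IC2 ✓; site Osaka ✗ (not Porto, Lyon, or Richmond) → not eligible.
Fitness Allowance — status part-time ✓ (not excluded); benefits waiver on file ✓; grade IC5 ≥ IC5 ✓; dept Facilities ✓; 24 hrs/wk < 40 ✗ → not eligible.
Health Insurance — benefits waiver on file ✓; grade IC5 ≥ IC3 ✓; site Osaka ✗ (not Dayton or Lyon) → not eligible.
Professional Development Fund — status part-time ✓; service 558 days ≥ 18 months (≈540 days) ✓; dept Facilities ✗ → not eligible.
Caregiver Leave — status part-time ✓; benefits waiver on file ✓; age 46 ≥ 18 ✓; 24 hrs/wk ≥ 24 ✓ → eligible.
Home Office Allowance — status part-time ✗ (requires temporary) → not eligible.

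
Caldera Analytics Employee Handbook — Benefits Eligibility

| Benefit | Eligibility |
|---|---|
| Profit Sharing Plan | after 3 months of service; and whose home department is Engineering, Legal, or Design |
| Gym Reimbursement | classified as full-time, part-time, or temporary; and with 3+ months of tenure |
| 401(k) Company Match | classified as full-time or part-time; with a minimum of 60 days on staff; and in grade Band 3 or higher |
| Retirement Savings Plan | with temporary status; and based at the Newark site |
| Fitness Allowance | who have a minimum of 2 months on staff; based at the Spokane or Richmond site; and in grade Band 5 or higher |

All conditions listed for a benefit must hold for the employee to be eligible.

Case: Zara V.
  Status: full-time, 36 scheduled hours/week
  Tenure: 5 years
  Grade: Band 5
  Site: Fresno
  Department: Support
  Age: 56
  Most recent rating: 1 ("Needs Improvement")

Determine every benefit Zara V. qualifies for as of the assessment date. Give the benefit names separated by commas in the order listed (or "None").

Gym Reimbursement, 401(k) Company Match

Profit Sharing Plan — service 5 years ≥ 3 months (≈90 days) ✓; dept Support ✗ → not eligible.
Gym Reimbursement — status full-time ✓; service 5 years ≥ 3 months (≈90 days) ✓ → eligible.
401(k) Company Match — status full-time ✓; service 5 years ≥ 60 days ✓; grade Band 5 ≥ Band 3 ✓ → eligible.
Retirement Savings Plan — status full-time ✗ (requires temporary) → not eligible.
Fitness Allowance — service 5 years ≥ 2 months (≈60 days) ✓; site Fresno ✗ (not Spokane or Richmond) → not eligible.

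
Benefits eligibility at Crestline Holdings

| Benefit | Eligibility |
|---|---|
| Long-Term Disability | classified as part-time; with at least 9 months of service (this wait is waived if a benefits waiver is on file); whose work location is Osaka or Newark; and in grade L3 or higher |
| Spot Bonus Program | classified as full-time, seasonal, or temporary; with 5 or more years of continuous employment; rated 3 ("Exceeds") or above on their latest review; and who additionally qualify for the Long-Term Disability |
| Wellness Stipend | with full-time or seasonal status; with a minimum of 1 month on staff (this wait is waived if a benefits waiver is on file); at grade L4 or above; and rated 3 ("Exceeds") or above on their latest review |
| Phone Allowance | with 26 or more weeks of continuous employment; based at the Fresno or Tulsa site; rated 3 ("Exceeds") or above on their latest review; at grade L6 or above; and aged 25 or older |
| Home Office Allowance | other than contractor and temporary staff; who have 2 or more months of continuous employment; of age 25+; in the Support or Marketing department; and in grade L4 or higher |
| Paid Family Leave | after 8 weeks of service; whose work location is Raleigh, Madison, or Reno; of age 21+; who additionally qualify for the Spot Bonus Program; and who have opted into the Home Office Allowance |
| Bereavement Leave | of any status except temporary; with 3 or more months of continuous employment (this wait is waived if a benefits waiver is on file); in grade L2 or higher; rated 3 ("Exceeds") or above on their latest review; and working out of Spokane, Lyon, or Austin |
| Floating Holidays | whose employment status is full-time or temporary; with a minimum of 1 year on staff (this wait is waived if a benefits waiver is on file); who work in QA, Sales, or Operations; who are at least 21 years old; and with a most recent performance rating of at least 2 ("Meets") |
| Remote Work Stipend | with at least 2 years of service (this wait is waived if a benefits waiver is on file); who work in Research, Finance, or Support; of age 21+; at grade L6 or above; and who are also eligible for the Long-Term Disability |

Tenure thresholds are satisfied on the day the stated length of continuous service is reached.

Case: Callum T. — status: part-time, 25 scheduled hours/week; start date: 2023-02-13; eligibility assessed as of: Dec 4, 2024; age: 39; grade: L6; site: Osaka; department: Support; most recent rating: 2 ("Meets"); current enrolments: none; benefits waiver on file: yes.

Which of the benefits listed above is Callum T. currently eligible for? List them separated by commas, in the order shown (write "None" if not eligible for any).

Long-Term Disability, Home Office Allowance, Remote Work Stipend

Service from 2023-02-13 to Dec 4, 2024: 660 days.
Long-Term Disability — status part-time ✓; benefits waiver on file ✓; site Osaka ✓; grade L6 ≥ L3 ✓ → eligible.
Spot Bonus Program — status part-time ✗ (requires full-time, seasonal, or temporary) → not eligible.
Wellness Stipend — status part-time ✗ (requires full-time or seasonal) → not eligible.
Phone Allowance — service 660 days ≥ 26 weeks (≈182 days) ✓; site Osaka ✗ (not Fresno or Tulsa) → not eligible.
Home Office Allowance — status part-time ✓ (not excluded); service 660 days ≥ 2 months (≈60 days) ✓; age 39 ≥ 25 ✓; dept Support ✓; grade L6 ≥ L4 ✓ → eligible.
Paid Family Leave — service 660 days ≥ 8 weeks (≈56 days) ✓; site Osaka ✗ (not Raleigh, Madison, or Reno) → not eligible.
Bereavement Leave — status part-time ✓ (not excluded); benefits waiver on file ✓; grade L6 ≥ L2 ✓; rating 2 < 3 ✗ → not eligible.
Floating Holidays — status part-time ✗ (requires full-time or temporary) → not eligible.
Remote Work Stipend — benefits waiver on file ✓; dept Support ✓; age 39 ≥ 21 ✓; grade L6 ≥ L6 ✓; eligible for Long-Term Disability ✓ → eligible.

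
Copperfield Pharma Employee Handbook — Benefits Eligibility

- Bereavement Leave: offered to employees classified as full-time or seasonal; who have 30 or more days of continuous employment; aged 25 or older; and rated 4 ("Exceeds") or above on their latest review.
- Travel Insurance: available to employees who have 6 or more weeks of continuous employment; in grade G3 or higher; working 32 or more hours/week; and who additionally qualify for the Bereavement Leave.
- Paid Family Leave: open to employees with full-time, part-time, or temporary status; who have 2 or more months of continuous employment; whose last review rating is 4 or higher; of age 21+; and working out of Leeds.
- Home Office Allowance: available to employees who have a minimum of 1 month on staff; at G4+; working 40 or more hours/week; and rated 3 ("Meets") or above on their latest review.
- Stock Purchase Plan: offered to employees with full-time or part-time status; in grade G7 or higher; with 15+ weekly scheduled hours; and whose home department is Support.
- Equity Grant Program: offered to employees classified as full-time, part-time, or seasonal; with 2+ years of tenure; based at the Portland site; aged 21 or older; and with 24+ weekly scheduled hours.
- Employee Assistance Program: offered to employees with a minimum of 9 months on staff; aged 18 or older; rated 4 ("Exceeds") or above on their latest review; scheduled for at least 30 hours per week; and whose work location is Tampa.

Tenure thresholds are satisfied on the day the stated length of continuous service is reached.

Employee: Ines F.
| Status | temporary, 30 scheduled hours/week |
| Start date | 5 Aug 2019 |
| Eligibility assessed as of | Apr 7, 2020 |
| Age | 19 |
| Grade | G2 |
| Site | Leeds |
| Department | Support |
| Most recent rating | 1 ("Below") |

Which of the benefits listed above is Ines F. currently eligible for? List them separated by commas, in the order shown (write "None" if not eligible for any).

None

Service from 5 Aug 2019 to Apr 7, 2020: 246 days.
Bereavement Leave — status temporary ✗ (requires full-time or seasonal) → not eligible.
Travel Insurance — service 246 days ≥ 6 weeks (≈42 days) ✓; grade G2 < G3 ✗ → not eligible.
Paid Family Leave — status temporary ✓; service 246 days ≥ 2 months (≈60 days) ✓; rating 1 < 4 ✗ → not eligible.
Home Office Allowance — service 246 days ≥ 1 month (≈30 days) ✓; grade G2 < G4 ✗ → not eligible.
Stock Purchase Plan — status temporary ✗ (requires full-time or part-time) → not eligible.
Equity Grant Program — status temporary ✗ (requires full-time, part-time, or seasonal) → not eligible.
Employee Assistance Program — service 246 days < 9 months (≈270 days) ✗ → not eligible.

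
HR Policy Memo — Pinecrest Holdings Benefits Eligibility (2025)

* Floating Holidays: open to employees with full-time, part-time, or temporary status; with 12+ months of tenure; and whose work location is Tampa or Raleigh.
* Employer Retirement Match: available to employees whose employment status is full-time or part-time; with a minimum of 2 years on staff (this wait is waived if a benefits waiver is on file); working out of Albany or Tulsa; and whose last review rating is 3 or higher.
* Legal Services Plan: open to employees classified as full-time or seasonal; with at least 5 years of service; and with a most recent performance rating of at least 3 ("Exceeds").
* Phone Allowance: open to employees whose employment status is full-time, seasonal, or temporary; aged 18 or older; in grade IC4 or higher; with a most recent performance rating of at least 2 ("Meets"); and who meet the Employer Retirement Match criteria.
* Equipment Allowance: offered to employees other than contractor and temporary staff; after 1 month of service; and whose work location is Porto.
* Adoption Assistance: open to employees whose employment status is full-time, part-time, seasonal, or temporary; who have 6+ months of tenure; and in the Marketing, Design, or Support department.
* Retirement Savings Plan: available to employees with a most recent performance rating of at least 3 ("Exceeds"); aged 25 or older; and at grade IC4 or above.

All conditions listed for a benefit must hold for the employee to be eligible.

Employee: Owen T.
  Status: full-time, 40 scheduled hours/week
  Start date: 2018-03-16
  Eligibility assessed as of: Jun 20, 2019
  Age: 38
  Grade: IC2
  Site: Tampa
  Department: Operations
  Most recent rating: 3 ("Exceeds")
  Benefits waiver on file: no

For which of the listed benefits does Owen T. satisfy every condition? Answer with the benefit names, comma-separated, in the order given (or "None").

Floating Holidays

Service from 2018-03-16 to Jun 20, 2019: 461 days.
Floating Holidays — status full-time ✓; service 461 days ≥ 12 months (≈360 days) ✓; site Tampa ✓ → eligible.
Employer Retirement Match — status full-time ✓; no waiver, service 461 days < 2 years (≈730 days) ✗ → not eligible.
Legal Services Plan — status full-time ✓; service 461 days < 5 years (≈1825 days) ✗ → not eligible.
Phone Allowance — status full-time ✓; age 38 ≥ 18 ✓; grade IC2 < IC4 ✗ → not eligible.
Equipment Allowance — status full-time ✓ (not excluded); service 461 days ≥ 1 month (≈30 days) ✓; site Tampa ✗ (not Porto) → not eligible.
Adoption Assistance — status full-time ✓; service 461 days ≥ 6 months (≈180 days) ✓; dept Operations ✗ → not eligible.
Retirement Savings Plan — rating 3 ≥ 3 ✓; age 38 ≥ 25 ✓; grade IC2 < IC4 ✗ → not eligible.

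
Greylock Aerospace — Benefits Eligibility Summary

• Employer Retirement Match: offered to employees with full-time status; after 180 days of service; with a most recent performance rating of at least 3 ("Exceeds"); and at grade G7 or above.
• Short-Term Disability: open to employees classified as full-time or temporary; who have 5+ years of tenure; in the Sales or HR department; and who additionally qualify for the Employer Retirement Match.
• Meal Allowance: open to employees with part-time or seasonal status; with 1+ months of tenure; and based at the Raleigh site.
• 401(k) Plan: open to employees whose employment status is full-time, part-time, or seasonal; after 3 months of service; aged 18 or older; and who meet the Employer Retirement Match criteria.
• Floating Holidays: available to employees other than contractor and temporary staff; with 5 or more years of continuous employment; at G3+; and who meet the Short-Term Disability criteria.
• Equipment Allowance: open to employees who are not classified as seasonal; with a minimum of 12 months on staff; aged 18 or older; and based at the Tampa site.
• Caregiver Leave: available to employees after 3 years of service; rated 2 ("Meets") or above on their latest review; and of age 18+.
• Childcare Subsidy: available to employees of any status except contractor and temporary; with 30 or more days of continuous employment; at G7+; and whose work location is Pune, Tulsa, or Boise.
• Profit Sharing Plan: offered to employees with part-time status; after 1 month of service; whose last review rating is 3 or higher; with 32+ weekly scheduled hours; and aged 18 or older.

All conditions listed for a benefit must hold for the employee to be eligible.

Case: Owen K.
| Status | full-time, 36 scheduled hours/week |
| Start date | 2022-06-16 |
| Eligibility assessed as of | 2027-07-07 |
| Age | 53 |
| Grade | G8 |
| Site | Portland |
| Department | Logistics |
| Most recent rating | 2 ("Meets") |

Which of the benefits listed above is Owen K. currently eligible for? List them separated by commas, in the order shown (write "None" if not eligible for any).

Caregiver Leave

Service from 2022-06-16 to 2027-07-07: 1847 days.
Employer Retirement Match — status full-time ✓; service 1847 days ≥ 180 days ✓; rating 2 < 3 ✗ → not eligible.
Short-Term Disability — status full-time ✓; service 1847 days ≥ 5 years (≈1825 days) ✓; dept Logistics ✗ → not eligible.
Meal Allowance — status full-time ✗ (requires part-time or seasonal) → not eligible.
401(k) Plan — status full-time ✓; service 1847 days ≥ 3 months (≈90 days) ✓; age 53 ≥ 18 ✓; not eligible for Employer Retirement Match ✗ → not eligible.
Floating Holidays — status full-time ✓ (not excluded); service 1847 days ≥ 5 years (≈1825 days) ✓; grade G8 ≥ G3 ✓; not eligible for Short-Term Disability ✗ → not eligible.
Equipment Allowance — status full-time ✓ (not excluded); service 1847 days ≥ 12 months (≈360 days) ✓; age 53 ≥ 18 ✓; site Portland ✗ (not Tampa) → not eligible.
Caregiver Leave — service 1847 days ≥ 3 years (≈1095 days) ✓; rating 2 ≥ 2 ✓; age 53 ≥ 18 ✓ → eligible.
Childcare Subsidy — status full-time ✓ (not excluded); service 1847 days ≥ 30 days ✓; grade G8 ≥ G7 ✓; site Portland ✗ (not Pune, Tulsa, or Boise) → not eligible.
Profit Sharing Plan — status full-time ✗ (requires part-time) → not eligible.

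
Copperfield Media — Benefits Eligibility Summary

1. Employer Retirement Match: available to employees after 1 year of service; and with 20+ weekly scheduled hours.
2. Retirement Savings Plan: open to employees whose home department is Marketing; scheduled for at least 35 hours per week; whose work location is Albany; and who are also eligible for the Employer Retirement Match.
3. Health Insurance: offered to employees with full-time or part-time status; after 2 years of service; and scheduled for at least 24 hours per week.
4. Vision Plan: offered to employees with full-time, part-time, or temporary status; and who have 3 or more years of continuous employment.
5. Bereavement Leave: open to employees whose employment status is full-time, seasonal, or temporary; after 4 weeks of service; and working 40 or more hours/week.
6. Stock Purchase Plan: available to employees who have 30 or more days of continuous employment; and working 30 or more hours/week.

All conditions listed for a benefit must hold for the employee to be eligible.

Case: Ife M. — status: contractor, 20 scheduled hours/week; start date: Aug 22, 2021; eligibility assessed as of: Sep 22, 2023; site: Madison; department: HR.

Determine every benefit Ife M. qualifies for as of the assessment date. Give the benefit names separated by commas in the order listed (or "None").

Employer Retirement Match

Service from Aug 22, 2021 to Sep 22, 2023: 761 days.
Employer Retirement Match — service 761 days ≥ 1 year (≈365 days) ✓; 20 hrs/wk ≥ 20 ✓ → eligible.
Retirement Savings Plan — dept HR ✗ → not eligible.
Health Insurance — status contractor ✗ (requires full-time or part-time) → not eligible.
Vision Plan — status contractor ✗ (requires full-time, part-time, or temporary) → not eligible.
Bereavement Leave — status contractor ✗ (requires full-time, seasonal, or temporary) → not eligible.
Stock Purchase Plan — service 761 days ≥ 30 days ✓; 20 hrs/wk < 30 ✗ → not eligible.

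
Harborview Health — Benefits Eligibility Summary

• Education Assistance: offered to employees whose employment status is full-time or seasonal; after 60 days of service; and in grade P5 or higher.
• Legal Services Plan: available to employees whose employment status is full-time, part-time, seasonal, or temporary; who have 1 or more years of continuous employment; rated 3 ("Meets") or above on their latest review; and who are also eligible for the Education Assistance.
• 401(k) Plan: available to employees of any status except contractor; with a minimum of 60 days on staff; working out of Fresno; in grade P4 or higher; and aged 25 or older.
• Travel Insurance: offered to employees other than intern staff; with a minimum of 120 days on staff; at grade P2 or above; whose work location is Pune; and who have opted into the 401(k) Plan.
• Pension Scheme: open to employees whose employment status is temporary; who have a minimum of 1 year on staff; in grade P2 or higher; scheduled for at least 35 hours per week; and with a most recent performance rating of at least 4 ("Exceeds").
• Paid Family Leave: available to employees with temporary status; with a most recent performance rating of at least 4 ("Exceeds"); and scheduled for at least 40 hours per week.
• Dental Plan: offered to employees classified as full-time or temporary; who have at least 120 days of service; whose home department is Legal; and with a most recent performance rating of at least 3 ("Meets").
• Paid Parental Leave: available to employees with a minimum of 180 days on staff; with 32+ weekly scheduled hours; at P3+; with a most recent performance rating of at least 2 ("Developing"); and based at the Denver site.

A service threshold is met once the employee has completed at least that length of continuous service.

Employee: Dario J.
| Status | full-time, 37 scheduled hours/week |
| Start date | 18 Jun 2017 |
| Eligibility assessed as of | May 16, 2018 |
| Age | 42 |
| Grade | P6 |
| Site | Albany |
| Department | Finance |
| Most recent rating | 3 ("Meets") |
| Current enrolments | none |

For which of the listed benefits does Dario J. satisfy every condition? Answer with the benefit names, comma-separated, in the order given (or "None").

Education Assistance

Service from 18 Jun 2017 to May 16, 2018: 332 days.
Education Assistance — status full-time ✓; service 332 days ≥ 60 days ✓; grade P6 ≥ P5 ✓ → eligible.
Legal Services Plan — status full-time ✓; service 332 days < 1 year (≈365 days) ✗ → not eligible.
401(k) Plan — status full-time ✓ (not excluded); service 332 days ≥ 60 days ✓; site Albany ✗ (not Fresno) → not eligible.
Travel Insurance — status full-time ✓ (not excluded); service 332 days ≥ 120 days ✓; grade P6 ≥ P2 ✓; site Albany ✗ (not Pune) → not eligible.
Pension Scheme — status full-time ✗ (requires temporary) → not eligible.
Paid Family Leave — status full-time ✗ (requires temporary) → not eligible.
Dental Plan — status full-time ✓; service 332 days ≥ 120 days ✓; dept Finance ✗ → not eligible.
Paid Parental Leave — service 332 days ≥ 180 days ✓; 37 hrs/wk ≥ 32 ✓; grade P6 ≥ P3 ✓; rating 3 ≥ 2 ✓; site Albany ✗ (not Denver) → not eligible.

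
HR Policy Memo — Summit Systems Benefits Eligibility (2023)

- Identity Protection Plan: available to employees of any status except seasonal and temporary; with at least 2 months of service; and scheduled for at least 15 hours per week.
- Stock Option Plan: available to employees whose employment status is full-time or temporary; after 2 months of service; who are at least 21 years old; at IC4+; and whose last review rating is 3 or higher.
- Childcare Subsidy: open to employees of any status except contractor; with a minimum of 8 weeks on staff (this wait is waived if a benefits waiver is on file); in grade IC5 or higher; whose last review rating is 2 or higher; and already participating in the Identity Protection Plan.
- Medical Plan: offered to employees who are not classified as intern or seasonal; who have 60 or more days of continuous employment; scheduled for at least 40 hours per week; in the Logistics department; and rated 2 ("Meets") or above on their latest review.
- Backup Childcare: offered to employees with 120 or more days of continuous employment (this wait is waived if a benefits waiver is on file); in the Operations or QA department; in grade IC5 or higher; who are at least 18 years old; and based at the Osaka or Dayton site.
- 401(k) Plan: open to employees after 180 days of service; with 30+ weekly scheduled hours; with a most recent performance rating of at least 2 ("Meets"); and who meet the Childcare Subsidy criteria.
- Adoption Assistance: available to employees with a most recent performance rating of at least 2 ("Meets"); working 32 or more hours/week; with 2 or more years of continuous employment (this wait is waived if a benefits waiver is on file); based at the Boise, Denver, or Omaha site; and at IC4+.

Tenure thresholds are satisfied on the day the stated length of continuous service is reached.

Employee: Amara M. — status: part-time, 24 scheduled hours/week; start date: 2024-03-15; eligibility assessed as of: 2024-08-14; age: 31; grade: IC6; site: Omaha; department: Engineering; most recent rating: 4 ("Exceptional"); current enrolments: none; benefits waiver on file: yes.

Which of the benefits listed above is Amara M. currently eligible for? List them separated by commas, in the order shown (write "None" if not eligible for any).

Service from 2024-03-15 to 2024-08-14: 152 days.
Identity Protection Plan — status part-time ✓ (not excluded); service 152 days ≥ 2 months (≈60 days) ✓; 24 hrs/wk ≥ 15 ✓ → eligible.
Stock Option Plan — status part-time ✗ (requires full-time or temporary) → not eligible.
Childcare Subsidy — status part-time ✓ (not excluded); benefits waiver on file ✓; grade IC6 ≥ IC5 ✓; rating 4 ≥ 2 ✓; not enrolled in Identity Protection Plan ✗ → not eligible.
Medical Plan — status part-time ✓ (not excluded); service 152 days ≥ 60 days ✓; 24 hrs/wk < 40 ✗ → not eligible.
Backup Childcare — benefits waiver on file ✓; dept Engineering ✗ → not eligible.
401(k) Plan — service 152 days < 180 days ✗ → not eligible.
Adoption Assistance — rating 4 ≥ 2 ✓; 24 hrs/wk < 32 ✗ → not eligible.

Identity Protection Plan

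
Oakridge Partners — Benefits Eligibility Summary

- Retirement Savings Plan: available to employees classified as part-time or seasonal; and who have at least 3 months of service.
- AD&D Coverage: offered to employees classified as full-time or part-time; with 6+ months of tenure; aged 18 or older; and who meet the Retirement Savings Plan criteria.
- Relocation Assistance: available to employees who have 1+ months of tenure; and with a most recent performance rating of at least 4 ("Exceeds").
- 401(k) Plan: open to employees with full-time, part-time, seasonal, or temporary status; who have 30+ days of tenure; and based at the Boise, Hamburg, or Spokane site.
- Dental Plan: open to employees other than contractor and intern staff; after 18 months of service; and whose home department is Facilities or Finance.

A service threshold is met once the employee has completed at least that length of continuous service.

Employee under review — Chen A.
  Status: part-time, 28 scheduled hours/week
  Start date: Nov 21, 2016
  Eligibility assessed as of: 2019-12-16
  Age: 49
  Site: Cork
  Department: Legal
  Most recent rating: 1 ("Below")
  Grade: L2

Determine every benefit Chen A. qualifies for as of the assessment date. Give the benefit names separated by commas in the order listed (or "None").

Service from Nov 21, 2016 to 2019-12-16: 1120 days.
Retirement Savings Plan — status part-time ✓; service 1120 days ≥ 3 months (≈90 days) ✓ → eligible.
AD&D Coverage — status part-time ✓; service 1120 days ≥ 6 months (≈180 days) ✓; age 49 ≥ 18 ✓; eligible for Retirement Savings Plan ✓ → eligible.
Relocation Assistance — service 1120 days ≥ 1 month (≈30 days) ✓; rating 1 < 4 ✗ → not eligible.
401(k) Plan — status part-time ✓; service 1120 days ≥ 30 days ✓; site Cork ✗ (not Boise, Hamburg, or Spokane) → not eligible.
Dental Plan — status part-time ✓ (not excluded); service 1120 days ≥ 18 months (≈540 days) ✓; dept Legal ✗ → not eligible.

Retirement Savings Plan, AD&D Coverage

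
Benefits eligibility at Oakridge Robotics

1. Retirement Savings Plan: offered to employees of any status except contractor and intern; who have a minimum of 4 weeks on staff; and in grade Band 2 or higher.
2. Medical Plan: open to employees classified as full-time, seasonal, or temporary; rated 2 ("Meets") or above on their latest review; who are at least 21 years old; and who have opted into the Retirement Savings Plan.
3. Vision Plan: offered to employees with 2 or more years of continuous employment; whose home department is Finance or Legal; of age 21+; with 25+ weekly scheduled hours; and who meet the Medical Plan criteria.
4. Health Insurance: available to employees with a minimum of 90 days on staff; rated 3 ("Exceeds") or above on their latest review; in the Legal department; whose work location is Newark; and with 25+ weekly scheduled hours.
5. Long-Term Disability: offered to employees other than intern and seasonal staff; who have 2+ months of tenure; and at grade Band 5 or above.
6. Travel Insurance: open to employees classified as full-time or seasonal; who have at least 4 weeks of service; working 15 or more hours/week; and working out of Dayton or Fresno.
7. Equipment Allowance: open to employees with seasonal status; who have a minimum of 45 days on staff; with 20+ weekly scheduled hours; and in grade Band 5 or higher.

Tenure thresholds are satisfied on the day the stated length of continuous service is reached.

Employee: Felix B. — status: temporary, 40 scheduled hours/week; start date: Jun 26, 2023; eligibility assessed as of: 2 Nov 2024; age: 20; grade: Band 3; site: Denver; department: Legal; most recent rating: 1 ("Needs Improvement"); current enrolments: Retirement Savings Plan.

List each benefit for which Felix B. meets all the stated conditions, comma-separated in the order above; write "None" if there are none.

Retirement Savings Plan

Service from Jun 26, 2023 to 2 Nov 2024: 495 days.
Retirement Savings Plan — status temporary ✓ (not excluded); service 495 days ≥ 4 weeks (≈28 days) ✓; grade Band 3 ≥ Band 2 ✓ → eligible.
Medical Plan — status temporary ✓; rating 1 < 2 ✗ → not eligible.
Vision Plan — service 495 days < 2 years (≈730 days) ✗ → not eligible.
Health Insurance — service 495 days ≥ 90 days ✓; rating 1 < 3 ✗ → not eligible.
Long-Term Disability — status temporary ✓ (not excluded); service 495 days ≥ 2 months (≈60 days) ✓; grade Band 3 < Band 5 ✗ → not eligible.
Travel Insurance — status temporary ✗ (requires full-time or seasonal) → not eligible.
Equipment Allowance — status temporary ✗ (requires seasonal) → not eligible.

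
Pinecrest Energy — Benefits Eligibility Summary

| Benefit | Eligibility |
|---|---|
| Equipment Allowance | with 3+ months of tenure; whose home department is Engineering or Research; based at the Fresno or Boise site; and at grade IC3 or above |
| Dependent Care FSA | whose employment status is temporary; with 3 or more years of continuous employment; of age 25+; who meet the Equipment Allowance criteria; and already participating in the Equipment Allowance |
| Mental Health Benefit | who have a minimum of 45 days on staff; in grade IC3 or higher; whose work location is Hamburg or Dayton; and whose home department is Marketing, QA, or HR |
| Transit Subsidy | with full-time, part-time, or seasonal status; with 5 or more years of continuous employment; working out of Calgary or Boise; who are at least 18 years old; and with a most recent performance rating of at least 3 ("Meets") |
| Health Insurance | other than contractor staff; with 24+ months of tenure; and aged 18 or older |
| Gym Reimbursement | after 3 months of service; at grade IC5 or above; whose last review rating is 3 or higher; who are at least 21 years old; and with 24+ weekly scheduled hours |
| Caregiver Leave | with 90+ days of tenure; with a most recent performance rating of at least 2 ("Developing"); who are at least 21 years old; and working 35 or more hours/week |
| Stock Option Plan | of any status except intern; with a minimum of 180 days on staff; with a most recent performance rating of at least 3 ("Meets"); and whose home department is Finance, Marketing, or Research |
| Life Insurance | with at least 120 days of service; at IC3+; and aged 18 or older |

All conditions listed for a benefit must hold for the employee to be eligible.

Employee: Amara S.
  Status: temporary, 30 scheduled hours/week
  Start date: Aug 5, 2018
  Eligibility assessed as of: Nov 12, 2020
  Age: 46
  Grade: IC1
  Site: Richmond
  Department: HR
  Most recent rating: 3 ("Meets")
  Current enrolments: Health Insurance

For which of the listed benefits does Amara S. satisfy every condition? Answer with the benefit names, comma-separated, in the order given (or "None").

Health Insurance

Service from Aug 5, 2018 to Nov 12, 2020: 830 days.
Equipment Allowance — service 830 days ≥ 3 months (≈90 days) ✓; dept HR ✗ → not eligible.
Dependent Care FSA — status temporary ✓; service 830 days < 3 years (≈1095 days) ✗ → not eligible.
Mental Health Benefit — service 830 days ≥ 45 days ✓; grade IC1 < IC3 ✗ → not eligible.
Transit Subsidy — status temporary ✗ (requires full-time, part-time, or seasonal) → not eligible.
Health Insurance — status temporary ✓ (not excluded); service 830 days ≥ 24 months (≈720 days) ✓; age 46 ≥ 18 ✓ → eligible.
Gym Reimbursement — service 830 days ≥ 3 months (≈90 days) ✓; grade IC1 < IC5 ✗ → not eligible.
Caregiver Leave — service 830 days ≥ 90 days ✓; rating 3 ≥ 2 ✓; age 46 ≥ 21 ✓; 30 hrs/wk < 35 ✗ → not eligible.
Stock Option Plan — status temporary ✓ (not excluded); service 830 days ≥ 180 days ✓; rating 3 ≥ 3 ✓; dept HR ✗ → not eligible.
Life Insurance — service 830 days ≥ 120 days ✓; grade IC1 < IC3 ✗ → not eligible.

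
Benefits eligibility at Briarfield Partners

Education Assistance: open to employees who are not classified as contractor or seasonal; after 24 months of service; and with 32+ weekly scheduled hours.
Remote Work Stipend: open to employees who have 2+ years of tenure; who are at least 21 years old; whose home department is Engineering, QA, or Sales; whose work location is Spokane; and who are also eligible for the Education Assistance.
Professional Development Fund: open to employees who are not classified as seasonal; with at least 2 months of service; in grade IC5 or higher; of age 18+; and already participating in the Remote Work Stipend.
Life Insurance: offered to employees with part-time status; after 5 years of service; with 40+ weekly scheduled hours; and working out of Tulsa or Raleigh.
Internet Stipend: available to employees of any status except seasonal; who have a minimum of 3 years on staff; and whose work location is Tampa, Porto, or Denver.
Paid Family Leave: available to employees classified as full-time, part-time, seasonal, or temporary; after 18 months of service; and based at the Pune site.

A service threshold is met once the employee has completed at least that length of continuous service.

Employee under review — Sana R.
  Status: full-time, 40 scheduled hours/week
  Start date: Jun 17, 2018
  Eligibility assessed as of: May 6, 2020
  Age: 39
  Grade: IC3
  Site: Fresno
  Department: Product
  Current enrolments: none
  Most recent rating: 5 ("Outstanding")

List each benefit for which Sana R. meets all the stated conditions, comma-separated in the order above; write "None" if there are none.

Service from Jun 17, 2018 to May 6, 2020: 689 days.
Education Assistance — status full-time ✓ (not excluded); service 689 days < 24 months (≈720 days) ✗ → not eligible.
Remote Work Stipend — service 689 days < 2 years (≈730 days) ✗ → not eligible.
Professional Development Fund — status full-time ✓ (not excluded); service 689 days ≥ 2 months (≈60 days) ✓; grade IC3 < IC5 ✗ → not eligible.
Life Insurance — status full-time ✗ (requires part-time) → not eligible.
Internet Stipend — status full-time ✓ (not excluded); service 689 days < 3 years (≈1095 days) ✗ → not eligible.
Paid Family Leave — status full-time ✓; service 689 days ≥ 18 months (≈540 days) ✓; site Fresno ✗ (not Pune) → not eligible.

None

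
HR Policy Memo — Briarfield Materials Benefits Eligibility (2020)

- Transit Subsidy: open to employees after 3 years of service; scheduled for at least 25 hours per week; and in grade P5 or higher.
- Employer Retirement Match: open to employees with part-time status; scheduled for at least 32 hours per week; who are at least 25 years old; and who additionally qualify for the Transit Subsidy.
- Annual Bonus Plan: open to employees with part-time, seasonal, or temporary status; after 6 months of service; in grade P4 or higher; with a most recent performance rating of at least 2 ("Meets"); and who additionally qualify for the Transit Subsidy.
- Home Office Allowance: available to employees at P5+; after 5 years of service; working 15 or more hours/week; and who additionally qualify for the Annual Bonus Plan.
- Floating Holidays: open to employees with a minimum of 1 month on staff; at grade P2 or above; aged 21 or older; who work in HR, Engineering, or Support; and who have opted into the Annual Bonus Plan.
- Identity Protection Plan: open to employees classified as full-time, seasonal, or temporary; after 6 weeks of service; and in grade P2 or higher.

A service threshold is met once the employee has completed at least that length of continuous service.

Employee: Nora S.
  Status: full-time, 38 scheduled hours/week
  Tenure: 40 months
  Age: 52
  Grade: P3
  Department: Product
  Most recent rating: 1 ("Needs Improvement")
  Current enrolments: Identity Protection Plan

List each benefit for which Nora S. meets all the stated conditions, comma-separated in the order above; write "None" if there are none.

Transit Subsidy — service 40 months ≥ 3 years (≈1095 days) ✓; 38 hrs/wk ≥ 25 ✓; grade P3 < P5 ✗ → not eligible.
Employer Retirement Match — status full-time ✗ (requires part-time) → not eligible.
Annual Bonus Plan — status full-time ✗ (requires part-time, seasonal, or temporary) → not eligible.
Home Office Allowance — grade P3 < P5 ✗ → not eligible.
Floating Holidays — service 40 months ≥ 1 month ✓; grade P3 ≥ P2 ✓; age 52 ≥ 21 ✓; dept Product ✗ → not eligible.
Identity Protection Plan — status full-time ✓; service 40 months ≥ 6 weeks (≈42 days) ✓; grade P3 ≥ P2 ✓ → eligible.

Identity Protection Plan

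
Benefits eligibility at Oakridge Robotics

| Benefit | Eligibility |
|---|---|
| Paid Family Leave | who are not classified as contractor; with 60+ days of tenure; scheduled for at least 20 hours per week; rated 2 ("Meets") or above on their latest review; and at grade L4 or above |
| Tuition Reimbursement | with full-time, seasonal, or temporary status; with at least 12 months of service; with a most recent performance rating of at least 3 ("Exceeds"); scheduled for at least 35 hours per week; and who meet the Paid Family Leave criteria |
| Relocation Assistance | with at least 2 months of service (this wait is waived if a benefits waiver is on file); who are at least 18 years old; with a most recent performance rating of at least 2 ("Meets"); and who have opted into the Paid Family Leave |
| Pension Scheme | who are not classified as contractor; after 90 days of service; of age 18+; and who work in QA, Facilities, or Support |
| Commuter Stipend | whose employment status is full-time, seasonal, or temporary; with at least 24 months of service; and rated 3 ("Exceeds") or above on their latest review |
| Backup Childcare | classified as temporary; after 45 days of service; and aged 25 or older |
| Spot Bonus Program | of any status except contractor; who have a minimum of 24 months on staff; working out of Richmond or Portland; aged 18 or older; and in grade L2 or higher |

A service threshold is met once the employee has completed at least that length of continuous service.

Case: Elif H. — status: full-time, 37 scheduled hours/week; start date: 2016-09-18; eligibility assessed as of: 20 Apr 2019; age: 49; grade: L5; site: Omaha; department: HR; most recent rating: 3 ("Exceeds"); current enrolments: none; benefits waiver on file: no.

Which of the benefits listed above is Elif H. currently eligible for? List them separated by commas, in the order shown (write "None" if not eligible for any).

Service from 2016-09-18 to 20 Apr 2019: 944 days.
Paid Family Leave — status full-time ✓ (not excluded); service 944 days ≥ 60 days ✓; 37 hrs/wk ≥ 20 ✓; rating 3 ≥ 2 ✓; grade L5 ≥ L4 ✓ → eligible.
Tuition Reimbursement — status full-time ✓; service 944 days ≥ 12 months (≈360 days) ✓; rating 3 ≥ 3 ✓; 37 hrs/wk ≥ 35 ✓; eligible for Paid Family Leave ✓ → eligible.
Relocation Assistance — no waiver, service 944 days ≥ 2 months (≈60 days) ✓; age 49 ≥ 18 ✓; rating 3 ≥ 2 ✓; not enrolled in Paid Family Leave ✗ → not eligible.
Pension Scheme — status full-time ✓ (not excluded); service 944 days ≥ 90 days ✓; age 49 ≥ 18 ✓; dept HR ✗ → not eligible.
Commuter Stipend — status full-time ✓; service 944 days ≥ 24 months (≈720 days) ✓; rating 3 ≥ 3 ✓ → eligible.
Backup Childcare — status full-time ✗ (requires temporary) → not eligible.
Spot Bonus Program — status full-time ✓ (not excluded); service 944 days ≥ 24 months (≈720 days) ✓; site Omaha ✗ (not Richmond or Portland) → not eligible.

Paid Family Leave, Tuition Reimbursement, Commuter Stipend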